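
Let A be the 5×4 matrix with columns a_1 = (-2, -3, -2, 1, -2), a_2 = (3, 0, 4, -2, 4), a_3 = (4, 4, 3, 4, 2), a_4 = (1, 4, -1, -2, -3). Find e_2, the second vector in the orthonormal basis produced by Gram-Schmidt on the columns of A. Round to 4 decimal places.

e_1 = a_1/‖a_1‖ = (-2, -3, -2, 1, -2)/4.6904 = (-0.4264, -0.6396, -0.4264, 0.2132, -0.4264).
r_{12} = e_1·a_2 = -5.1168.
u_2 = a_2 + 5.1168·e_1 = (0.8182, -3.2727, 1.8182, -0.9091, 1.8182).
‖u_2‖ = 4.3380, so e_2 = (0.1886, -0.7544, 0.4191, -0.2096, 0.4191).

e_2 = (0.1886, -0.7544, 0.4191, -0.2096, 0.4191)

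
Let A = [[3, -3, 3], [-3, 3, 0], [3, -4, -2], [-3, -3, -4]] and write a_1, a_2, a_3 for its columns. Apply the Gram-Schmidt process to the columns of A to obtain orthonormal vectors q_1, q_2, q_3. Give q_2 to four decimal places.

q_2 = (-0.2254, 0.2254, -0.4058, -0.8566)

a_1 = (3, -3, 3, -3); ‖a_1‖ = 6.0000, so q_1 = (0.5000, -0.5000, 0.5000, -0.5000).
q_1·a_2 = 0.5000·(-3) + (-0.5000)·3 + 0.5000·(-4) + (-0.5000)·(-3) = -3.5000.
u_2 = a_2 + 3.5000·q_1 = (-1.2500, 1.2500, -2.2500, -4.7500).
‖u_2‖ = 5.5453, so q_2 = (-0.2254, 0.2254, -0.4058, -0.8566).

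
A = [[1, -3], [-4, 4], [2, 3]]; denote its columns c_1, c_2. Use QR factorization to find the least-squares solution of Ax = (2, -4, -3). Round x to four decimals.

x = (0.0092, -0.9083)

q_1 = c_1/‖c_1‖ = (1, -4, 2)/4.5826 = (0.2182, -0.8729, 0.4364).
r_{12} = q_1·c_2 = -2.8368.
u_2 = c_2 + 2.8368·q_1 = (-2.3810, 1.5238, 4.2381).
‖u_2‖ = 5.0943, so q_2 = (-0.4674, 0.2991, 0.8319).
Qᵀb = (2.6186, -4.6270).
Back-substitute: x_2 = -4.6270/5.0943 = -0.9083.
x_1 = (2.6186 + 2.8368·(-0.9083))/4.5826 = 0.0092.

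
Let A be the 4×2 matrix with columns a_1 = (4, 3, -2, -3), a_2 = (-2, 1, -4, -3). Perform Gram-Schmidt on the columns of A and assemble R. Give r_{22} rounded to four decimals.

e_1 = a_1/‖a_1‖ = (4, 3, -2, -3)/6.1644 = (0.6489, 0.4867, -0.3244, -0.4867).
r_{12} = e_1·a_2 = 1.9467.
u_2 = a_2 − 1.9467·e_1 = (-3.2632, 0.0526, -3.3684, -2.0526).
r_{22} = ‖u_2‖ = 5.1196.

r_{22} = 5.1196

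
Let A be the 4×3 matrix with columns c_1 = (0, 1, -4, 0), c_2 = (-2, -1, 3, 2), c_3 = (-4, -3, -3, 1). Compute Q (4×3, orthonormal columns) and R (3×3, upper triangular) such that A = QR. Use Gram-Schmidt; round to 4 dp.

Q = [[0.0000, -0.7045, -0.3296], [0.2425, -0.0829, -0.8147], [-0.9701, -0.0207, -0.2037], [0.0000, 0.7045, -0.4314]], R = [[4.1231, -3.1530, 2.1828], [0.0000, 2.8388, 3.8334], [0.0000, 0.0000, 3.9421]]

e_1 = c_1/‖c_1‖ = (0, 1, -4, 0)/4.1231 = (0.0000, 0.2425, -0.9701, 0.0000).
r_{12} = e_1·c_2 = -3.1530.
u_2 = c_2 + 3.1530·e_1 = (-2.0000, -0.2353, -0.0588, 2.0000).
‖u_2‖ = 2.8388, so e_2 = (-0.7045, -0.0829, -0.0207, 0.7045).
r_{13} = e_1·c_3 = 2.1828; r_{23} = e_2·c_3 = 3.8334.
u_3 = c_3 − 2.1828·e_1 − 3.8334·e_2 = (-1.2993, -3.2117, -0.8029, -1.7007).
‖u_3‖ = 3.9421, so e_3 = (-0.3296, -0.8147, -0.2037, -0.4314).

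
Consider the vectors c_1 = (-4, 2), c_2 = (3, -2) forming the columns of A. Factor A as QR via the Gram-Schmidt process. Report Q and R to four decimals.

c_1 = (-4, 2); ‖c_1‖ = 4.4721, so q_1 = (-0.8944, 0.4472).
q_1·c_2 = (-0.8944)·3 + 0.4472·(-2) = -3.5777.
u_2 = c_2 + 3.5777·q_1 = (-0.2000, -0.4000).
‖u_2‖ = 0.4472, so q_2 = (-0.4472, -0.8944).

Q = [[-0.8944, -0.4472], [0.4472, -0.8944]], R = [[4.4721, -3.5777], [0.0000, 0.4472]]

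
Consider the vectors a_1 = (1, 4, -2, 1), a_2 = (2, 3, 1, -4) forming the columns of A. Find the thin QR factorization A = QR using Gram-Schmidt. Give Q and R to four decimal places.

Q = [[0.2132, 0.3144], [0.8528, 0.2969], [-0.4264, 0.3319], [0.2132, -0.8384]], R = [[4.6904, 1.7056], [0.0000, 5.2049]]

a_1 = (1, 4, -2, 1); ‖a_1‖ = 4.6904, so q_1 = (0.2132, 0.8528, -0.4264, 0.2132).
q_1·a_2 = 0.2132·2 + 0.8528·3 + (-0.4264)·1 + 0.2132·(-4) = 1.7056.
u_2 = a_2 − 1.7056·q_1 = (1.6364, 1.5455, 1.7273, -4.3636).
‖u_2‖ = 5.2049, so q_2 = (0.3144, 0.2969, 0.3319, -0.8384).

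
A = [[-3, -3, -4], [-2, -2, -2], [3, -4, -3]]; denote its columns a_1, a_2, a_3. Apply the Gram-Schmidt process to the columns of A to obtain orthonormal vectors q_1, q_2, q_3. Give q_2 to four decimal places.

q_1 = a_1/‖a_1‖ = (-3, -2, 3)/4.6904 = (-0.6396, -0.4264, 0.6396).
r_{12} = q_1·a_2 = 0.2132.
u_2 = a_2 − 0.2132·q_1 = (-2.8636, -1.9091, -4.1364).
‖u_2‖ = 5.3809, so q_2 = (-0.5322, -0.3548, -0.7687).

q_2 = (-0.5322, -0.3548, -0.7687)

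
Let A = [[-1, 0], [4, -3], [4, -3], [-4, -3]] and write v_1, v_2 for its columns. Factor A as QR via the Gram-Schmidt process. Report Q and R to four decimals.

v_1 = (-1, 4, 4, -4); ‖v_1‖ = 7.0000, so e_1 = (-0.1429, 0.5714, 0.5714, -0.5714).
e_1·v_2 = (-0.1429)·0 + 0.5714·(-3) + 0.5714·(-3) + (-0.5714)·(-3) = -1.7143.
u_2 = v_2 + 1.7143·e_1 = (-0.2449, -2.0204, -2.0204, -3.9796).
‖u_2‖ = 4.9052, so e_2 = (-0.0499, -0.4119, -0.4119, -0.8113).

Q = [[-0.1429, -0.0499], [0.5714, -0.4119], [0.5714, -0.4119], [-0.5714, -0.8113]], R = [[7.0000, -1.7143], [0.0000, 4.9052]]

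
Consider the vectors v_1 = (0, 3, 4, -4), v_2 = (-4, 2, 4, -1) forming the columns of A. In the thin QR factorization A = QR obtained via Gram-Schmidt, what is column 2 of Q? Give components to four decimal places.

q_2 = (-0.8832, 0.0215, 0.3231, 0.3393)

v_1 = (0, 3, 4, -4); ‖v_1‖ = 6.4031, so q_1 = (0.0000, 0.4685, 0.6247, -0.6247).
q_1·v_2 = 0.0000·(-4) + 0.4685·2 + 0.6247·4 + (-0.6247)·(-1) = 4.0605.
u_2 = v_2 − 4.0605·q_1 = (-4.0000, 0.0976, 1.4634, 1.5366).
‖u_2‖ = 4.5290, so q_2 = (-0.8832, 0.0215, 0.3231, 0.3393).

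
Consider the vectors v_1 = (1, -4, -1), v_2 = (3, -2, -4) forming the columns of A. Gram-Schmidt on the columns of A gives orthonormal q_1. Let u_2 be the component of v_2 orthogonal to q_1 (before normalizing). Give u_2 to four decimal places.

u_2 = (2.1667, 1.3333, -3.1667)

q_1 = v_1/‖v_1‖ = (1, -4, -1)/4.2426 = (0.2357, -0.9428, -0.2357).
r_{12} = q_1·v_2 = 3.5355.
u_2 = v_2 − 3.5355·q_1 = (2.1667, 1.3333, -3.1667).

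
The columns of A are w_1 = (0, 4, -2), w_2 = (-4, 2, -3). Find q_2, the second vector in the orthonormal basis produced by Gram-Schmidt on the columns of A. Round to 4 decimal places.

q_2 = (-0.9129, -0.1826, -0.3651)

w_1 = (0, 4, -2); ‖w_1‖ = 4.4721, so q_1 = (0.0000, 0.8944, -0.4472).
q_1·w_2 = 0.0000·(-4) + 0.8944·2 + (-0.4472)·(-3) = 3.1305.
u_2 = w_2 − 3.1305·q_1 = (-4.0000, -0.8000, -1.6000).
‖u_2‖ = 4.3818, so q_2 = (-0.9129, -0.1826, -0.3651).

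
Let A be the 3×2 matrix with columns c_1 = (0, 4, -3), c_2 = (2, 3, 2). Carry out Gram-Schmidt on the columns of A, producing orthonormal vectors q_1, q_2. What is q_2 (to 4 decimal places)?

q_2 = (0.5070, 0.5172, 0.6895)

c_1 = (0, 4, -3); ‖c_1‖ = 5.0000, so q_1 = (0.0000, 0.8000, -0.6000).
q_1·c_2 = 0.0000·2 + 0.8000·3 + (-0.6000)·2 = 1.2000.
u_2 = c_2 − 1.2000·q_1 = (2.0000, 2.0400, 2.7200).
‖u_2‖ = 3.9446, so q_2 = (0.5070, 0.5172, 0.6895).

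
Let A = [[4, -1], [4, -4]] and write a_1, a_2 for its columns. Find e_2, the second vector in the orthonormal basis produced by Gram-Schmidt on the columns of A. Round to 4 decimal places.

a_1 = (4, 4); ‖a_1‖ = 5.6569, so e_1 = (0.7071, 0.7071).
e_1·a_2 = 0.7071·(-1) + 0.7071·(-4) = -3.5355.
u_2 = a_2 + 3.5355·e_1 = (1.5000, -1.5000).
‖u_2‖ = 2.1213, so e_2 = (0.7071, -0.7071).

e_2 = (0.7071, -0.7071)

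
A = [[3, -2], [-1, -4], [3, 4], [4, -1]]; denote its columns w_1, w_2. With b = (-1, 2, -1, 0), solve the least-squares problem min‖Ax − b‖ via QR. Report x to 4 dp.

w_1 = (3, -1, 3, 4); ‖w_1‖ = 5.9161, so q_1 = (0.5071, -0.1690, 0.5071, 0.6761).
q_1·w_2 = 0.5071·(-2) + (-0.1690)·(-4) + 0.5071·4 + 0.6761·(-1) = 1.0142.
u_2 = w_2 − 1.0142·q_1 = (-2.5143, -3.8286, 3.4857, -1.6857).
‖u_2‖ = 5.9976, so q_2 = (-0.4192, -0.6383, 0.5812, -0.2811).
Qᵀb = (-1.3522, -1.4387).
Back-substitute: x_2 = -1.4387/5.9976 = -0.2399.
x_1 = (-1.3522 − 1.0142·(-0.2399))/5.9161 = -0.1875.

x = (-0.1875, -0.2399)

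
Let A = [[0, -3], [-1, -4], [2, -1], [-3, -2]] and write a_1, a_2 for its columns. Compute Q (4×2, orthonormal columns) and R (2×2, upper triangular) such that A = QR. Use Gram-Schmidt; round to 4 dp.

Q = [[0.0000, -0.5949], [-0.2673, -0.6799], [0.5345, -0.4249], [-0.8018, -0.0567]], R = [[3.7417, 2.1381], [0.0000, 5.0427]]

a_1 = (0, -1, 2, -3); ‖a_1‖ = 3.7417, so e_1 = (0.0000, -0.2673, 0.5345, -0.8018).
e_1·a_2 = 0.0000·(-3) + (-0.2673)·(-4) + 0.5345·(-1) + (-0.8018)·(-2) = 2.1381.
u_2 = a_2 − 2.1381·e_1 = (-3.0000, -3.4286, -2.1429, -0.2857).
‖u_2‖ = 5.0427, so e_2 = (-0.5949, -0.6799, -0.4249, -0.0567).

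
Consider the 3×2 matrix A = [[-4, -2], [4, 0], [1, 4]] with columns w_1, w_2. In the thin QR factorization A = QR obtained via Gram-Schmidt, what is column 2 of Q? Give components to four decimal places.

q_1 = w_1/‖w_1‖ = (-4, 4, 1)/5.7446 = (-0.6963, 0.6963, 0.1741).
r_{12} = q_1·w_2 = 2.0889.
u_2 = w_2 − 2.0889·q_1 = (-0.5455, -1.4545, 3.6364).
‖u_2‖ = 3.9543, so q_2 = (-0.1379, -0.3678, 0.9196).

q_2 = (-0.1379, -0.3678, 0.9196)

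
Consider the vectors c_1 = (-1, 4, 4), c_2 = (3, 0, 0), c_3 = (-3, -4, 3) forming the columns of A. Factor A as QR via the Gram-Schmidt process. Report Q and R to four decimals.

c_1 = (-1, 4, 4); ‖c_1‖ = 5.7446, so e_1 = (-0.1741, 0.6963, 0.6963).
e_1·c_2 = (-0.1741)·3 + 0.6963·0 + 0.6963·0 = -0.5222.
u_2 = c_2 + 0.5222·e_1 = (2.9091, 0.3636, 0.3636).
‖u_2‖ = 2.9542, so e_2 = (0.9847, 0.1231, 0.1231).
e_1·c_3 = (-0.1741)·(-3) + 0.6963·(-4) + 0.6963·3 = -0.1741; e_2·c_3 = 0.9847·(-3) + 0.1231·(-4) + 0.1231·3 = -3.0773.
u_3 = c_3 + 0.1741·e_1 + 3.0773·e_2 = (0.0000, -3.5000, 3.5000).
‖u_3‖ = 4.9497, so e_3 = (0.0000, -0.7071, 0.7071).

Q = [[-0.1741, 0.9847, 0.0000], [0.6963, 0.1231, -0.7071], [0.6963, 0.1231, 0.7071]], R = [[5.7446, -0.5222, -0.1741], [0.0000, 2.9542, -3.0773], [0.0000, 0.0000, 4.9497]]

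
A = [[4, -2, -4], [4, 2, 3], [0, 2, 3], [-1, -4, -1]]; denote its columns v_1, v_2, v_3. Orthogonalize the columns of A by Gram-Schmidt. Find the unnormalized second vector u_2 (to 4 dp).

u_2 = (-2.4848, 1.5152, 2.0000, -3.8788)

v_1 = (4, 4, 0, -1); ‖v_1‖ = 5.7446, so e_1 = (0.6963, 0.6963, 0.0000, -0.1741).
e_1·v_2 = 0.6963·(-2) + 0.6963·2 + 0.0000·2 + (-0.1741)·(-4) = 0.6963.
u_2 = v_2 − 0.6963·e_1 = (-2.4848, 1.5152, 2.0000, -3.8788).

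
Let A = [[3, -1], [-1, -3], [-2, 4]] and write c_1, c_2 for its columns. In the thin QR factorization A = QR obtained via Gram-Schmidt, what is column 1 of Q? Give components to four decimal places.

e_1 = (0.8018, -0.2673, -0.5345)

c_1 = (3, -1, -2); ‖c_1‖ = 3.7417, so e_1 = (0.8018, -0.2673, -0.5345).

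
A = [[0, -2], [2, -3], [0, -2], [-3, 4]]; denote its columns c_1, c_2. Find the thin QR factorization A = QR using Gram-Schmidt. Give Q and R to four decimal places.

Q = [[0.0000, -0.7037], [0.5547, -0.0812], [0.0000, -0.7037], [-0.8321, -0.0541]], R = [[3.6056, -4.9923], [0.0000, 2.8420]]

c_1 = (0, 2, 0, -3); ‖c_1‖ = 3.6056, so e_1 = (0.0000, 0.5547, 0.0000, -0.8321).
e_1·c_2 = 0.0000·(-2) + 0.5547·(-3) + 0.0000·(-2) + (-0.8321)·4 = -4.9923.
u_2 = c_2 + 4.9923·e_1 = (-2.0000, -0.2308, -2.0000, -0.1538).
‖u_2‖ = 2.8420, so e_2 = (-0.7037, -0.0812, -0.7037, -0.0541).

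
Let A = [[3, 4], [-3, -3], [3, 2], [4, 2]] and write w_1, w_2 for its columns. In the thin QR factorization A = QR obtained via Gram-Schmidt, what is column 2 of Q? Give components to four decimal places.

e_2 = (0.7336, -0.2628, -0.2080, -0.5912)

w_1 = (3, -3, 3, 4); ‖w_1‖ = 6.5574, so e_1 = (0.4575, -0.4575, 0.4575, 0.6100).
e_1·w_2 = 0.4575·4 + (-0.4575)·(-3) + 0.4575·2 + 0.6100·2 = 5.3374.
u_2 = w_2 − 5.3374·e_1 = (1.5581, -0.5581, -0.4419, -1.2558).
‖u_2‖ = 2.1241, so e_2 = (0.7336, -0.2628, -0.2080, -0.5912).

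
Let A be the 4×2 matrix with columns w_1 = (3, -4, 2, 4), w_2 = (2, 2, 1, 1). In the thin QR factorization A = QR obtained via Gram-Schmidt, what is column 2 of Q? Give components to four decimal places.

w_1 = (3, -4, 2, 4); ‖w_1‖ = 6.7082, so e_1 = (0.4472, -0.5963, 0.2981, 0.5963).
e_1·w_2 = 0.4472·2 + (-0.5963)·2 + 0.2981·1 + 0.5963·1 = 0.5963.
u_2 = w_2 − 0.5963·e_1 = (1.7333, 2.3556, 0.8222, 0.6444).
‖u_2‖ = 3.1056, so e_2 = (0.5581, 0.7585, 0.2648, 0.2075).

e_2 = (0.5581, 0.7585, 0.2648, 0.2075)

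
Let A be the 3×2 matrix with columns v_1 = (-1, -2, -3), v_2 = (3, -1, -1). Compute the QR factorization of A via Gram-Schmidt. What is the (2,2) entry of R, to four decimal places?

r_{22} = 3.2733

q_1 = v_1/‖v_1‖ = (-1, -2, -3)/3.7417 = (-0.2673, -0.5345, -0.8018).
r_{12} = q_1·v_2 = 0.5345.
u_2 = v_2 − 0.5345·q_1 = (3.1429, -0.7143, -0.5714).
r_{22} = ‖u_2‖ = 3.2733.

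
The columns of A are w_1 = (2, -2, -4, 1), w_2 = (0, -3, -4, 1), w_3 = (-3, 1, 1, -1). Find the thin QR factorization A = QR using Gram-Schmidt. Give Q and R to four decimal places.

Q = [[0.4000, -0.8364, -0.3214], [-0.4000, -0.5273, 0.6428], [-0.8000, -0.1455, -0.5785], [0.2000, 0.0364, -0.3857]], R = [[5.0000, 4.6000, -2.6000], [0.0000, 2.2000, 1.8000], [0.0000, 0.0000, 1.4142]]

w_1 = (2, -2, -4, 1); ‖w_1‖ = 5.0000, so q_1 = (0.4000, -0.4000, -0.8000, 0.2000).
q_1·w_2 = 0.4000·0 + (-0.4000)·(-3) + (-0.8000)·(-4) + 0.2000·1 = 4.6000.
u_2 = w_2 − 4.6000·q_1 = (-1.8400, -1.1600, -0.3200, 0.0800).
‖u_2‖ = 2.2000, so q_2 = (-0.8364, -0.5273, -0.1455, 0.0364).
q_1·w_3 = 0.4000·(-3) + (-0.4000)·1 + (-0.8000)·1 + 0.2000·(-1) = -2.6000; q_2·w_3 = (-0.8364)·(-3) + (-0.5273)·1 + (-0.1455)·1 + 0.0364·(-1) = 1.8000.
u_3 = w_3 + 2.6000·q_1 − 1.8000·q_2 = (-0.4545, 0.9091, -0.8182, -0.5455).
‖u_3‖ = 1.4142, so q_3 = (-0.3214, 0.6428, -0.5785, -0.3857).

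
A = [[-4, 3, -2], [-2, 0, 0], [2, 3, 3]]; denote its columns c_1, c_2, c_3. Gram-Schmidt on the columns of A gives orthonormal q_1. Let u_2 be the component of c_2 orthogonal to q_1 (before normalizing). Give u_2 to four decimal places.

u_2 = (2.0000, -0.5000, 3.5000)

c_1 = (-4, -2, 2); ‖c_1‖ = 4.8990, so q_1 = (-0.8165, -0.4082, 0.4082).
q_1·c_2 = (-0.8165)·3 + (-0.4082)·0 + 0.4082·3 = -1.2247.
u_2 = c_2 + 1.2247·q_1 = (2.0000, -0.5000, 3.5000).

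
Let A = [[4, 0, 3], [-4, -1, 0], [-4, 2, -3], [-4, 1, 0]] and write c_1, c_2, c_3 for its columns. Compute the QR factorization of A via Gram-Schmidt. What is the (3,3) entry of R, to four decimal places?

c_1 = (4, -4, -4, -4); ‖c_1‖ = 8.0000, so q_1 = (0.5000, -0.5000, -0.5000, -0.5000).
q_1·c_2 = 0.5000·0 + (-0.5000)·(-1) + (-0.5000)·2 + (-0.5000)·1 = -1.0000.
u_2 = c_2 + 1.0000·q_1 = (0.5000, -1.5000, 1.5000, 0.5000).
‖u_2‖ = 2.2361, so q_2 = (0.2236, -0.6708, 0.6708, 0.2236).
q_1·c_3 = 0.5000·3 + (-0.5000)·0 + (-0.5000)·(-3) + (-0.5000)·0 = 3.0000; q_2·c_3 = 0.2236·3 + (-0.6708)·0 + 0.6708·(-3) + 0.2236·0 = -1.3416.
u_3 = c_3 − 3.0000·q_1 + 1.3416·q_2 = (1.8000, 0.6000, -0.6000, 1.8000).
r_{33} = ‖u_3‖ = 2.6833.

r_{33} = 2.6833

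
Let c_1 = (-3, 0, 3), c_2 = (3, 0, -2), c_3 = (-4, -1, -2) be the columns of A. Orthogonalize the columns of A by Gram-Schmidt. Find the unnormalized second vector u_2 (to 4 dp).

c_1 = (-3, 0, 3); ‖c_1‖ = 4.2426, so q_1 = (-0.7071, 0.0000, 0.7071).
q_1·c_2 = (-0.7071)·3 + 0.0000·0 + 0.7071·(-2) = -3.5355.
u_2 = c_2 + 3.5355·q_1 = (0.5000, 0.0000, 0.5000).

u_2 = (0.5000, 0.0000, 0.5000)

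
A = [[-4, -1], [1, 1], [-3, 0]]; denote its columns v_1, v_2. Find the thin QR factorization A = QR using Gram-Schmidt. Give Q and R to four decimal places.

e_1 = v_1/‖v_1‖ = (-4, 1, -3)/5.0990 = (-0.7845, 0.1961, -0.5883).
r_{12} = e_1·v_2 = 0.9806.
u_2 = v_2 − 0.9806·e_1 = (-0.2308, 0.8077, 0.5769).
‖u_2‖ = 1.0190, so e_2 = (-0.2265, 0.7926, 0.5661).

Q = [[-0.7845, -0.2265], [0.1961, 0.7926], [-0.5883, 0.5661]], R = [[5.0990, 0.9806], [0.0000, 1.0190]]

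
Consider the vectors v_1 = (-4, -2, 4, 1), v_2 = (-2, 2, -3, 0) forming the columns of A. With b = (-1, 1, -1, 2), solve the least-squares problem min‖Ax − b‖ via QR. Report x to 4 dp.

x = (0.0991, 0.4584)

v_1 = (-4, -2, 4, 1); ‖v_1‖ = 6.0828, so e_1 = (-0.6576, -0.3288, 0.6576, 0.1644).
e_1·v_2 = (-0.6576)·(-2) + (-0.3288)·2 + 0.6576·(-3) + 0.1644·0 = -1.3152.
u_2 = v_2 + 1.3152·e_1 = (-2.8649, 1.5676, -2.1351, 0.2162).
‖u_2‖ = 3.9077, so e_2 = (-0.7331, 0.4011, -0.5464, 0.0553).
Qᵀb = (0.0000, 1.7913).
Back-substitute: x_2 = 1.7913/3.9077 = 0.4584.
x_1 = (0.0000 + 1.3152·0.4584)/6.0828 = 0.0991.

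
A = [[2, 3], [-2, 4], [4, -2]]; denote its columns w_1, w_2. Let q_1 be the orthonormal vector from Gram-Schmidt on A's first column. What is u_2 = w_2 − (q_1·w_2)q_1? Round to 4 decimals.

q_1 = w_1/‖w_1‖ = (2, -2, 4)/4.8990 = (0.4082, -0.4082, 0.8165).
r_{12} = q_1·w_2 = -2.0412.
u_2 = w_2 + 2.0412·q_1 = (3.8333, 3.1667, -0.3333).

u_2 = (3.8333, 3.1667, -0.3333)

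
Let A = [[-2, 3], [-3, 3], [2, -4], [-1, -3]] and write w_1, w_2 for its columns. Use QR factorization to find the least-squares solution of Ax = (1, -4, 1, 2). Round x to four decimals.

x = (0.1337, -0.3797)

q_1 = w_1/‖w_1‖ = (-2, -3, 2, -1)/4.2426 = (-0.4714, -0.7071, 0.4714, -0.2357).
r_{12} = q_1·w_2 = -4.7140.
u_2 = w_2 + 4.7140·q_1 = (0.7778, -0.3333, -1.7778, -4.1111).
‖u_2‖ = 4.5583, so q_2 = (0.1706, -0.0731, -0.3900, -0.9019).
Qᵀb = (2.3570, -1.7307).
Back-substitute: x_2 = -1.7307/4.5583 = -0.3797.
x_1 = (2.3570 + 4.7140·(-0.3797))/4.2426 = 0.1337.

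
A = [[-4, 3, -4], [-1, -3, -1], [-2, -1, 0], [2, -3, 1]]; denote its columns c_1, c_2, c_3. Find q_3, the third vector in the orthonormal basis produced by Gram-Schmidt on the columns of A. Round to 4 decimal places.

q_1 = c_1/‖c_1‖ = (-4, -1, -2, 2)/5.0000 = (-0.8000, -0.2000, -0.4000, 0.4000).
r_{12} = q_1·c_2 = -2.6000.
u_2 = c_2 + 2.6000·q_1 = (0.9200, -3.5200, -2.0400, -1.9600).
‖u_2‖ = 4.6087, so q_2 = (0.1996, -0.7638, -0.4426, -0.4253).
r_{13} = q_1·c_3 = 3.8000; r_{23} = q_2·c_3 = -0.4600.
u_3 = c_3 − 3.8000·q_1 + 0.4600·q_2 = (-0.8682, -0.5913, 1.3164, -0.7156).
‖u_3‖ = 1.8299, so q_3 = (-0.4744, -0.3232, 0.7194, -0.3911).

q_3 = (-0.4744, -0.3232, 0.7194, -0.3911)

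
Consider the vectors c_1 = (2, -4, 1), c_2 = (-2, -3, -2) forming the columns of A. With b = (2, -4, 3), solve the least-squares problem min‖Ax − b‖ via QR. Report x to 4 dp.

e_1 = c_1/‖c_1‖ = (2, -4, 1)/4.5826 = (0.4364, -0.8729, 0.2182).
r_{12} = e_1·c_2 = 1.3093.
u_2 = c_2 − 1.3093·e_1 = (-2.5714, -1.8571, -2.2857).
‖u_2‖ = 3.9097, so e_2 = (-0.6577, -0.4750, -0.5846).
Qᵀb = (5.0190, -1.1693).
Back-substitute: x_2 = -1.1693/3.9097 = -0.2991.
x_1 = (5.0190 − 1.3093·(-0.2991))/4.5826 = 1.1807.

x = (1.1807, -0.2991)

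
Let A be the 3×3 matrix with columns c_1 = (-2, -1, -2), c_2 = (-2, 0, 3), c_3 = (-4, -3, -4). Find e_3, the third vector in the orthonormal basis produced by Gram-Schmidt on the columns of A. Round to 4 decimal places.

e_3 = (0.2822, -0.9407, 0.1881)

c_1 = (-2, -1, -2); ‖c_1‖ = 3.0000, so e_1 = (-0.6667, -0.3333, -0.6667).
e_1·c_2 = (-0.6667)·(-2) + (-0.3333)·0 + (-0.6667)·3 = -0.6667.
u_2 = c_2 + 0.6667·e_1 = (-2.4444, -0.2222, 2.5556).
‖u_2‖ = 3.5434, so e_2 = (-0.6899, -0.0627, 0.7212).
e_1·c_3 = (-0.6667)·(-4) + (-0.3333)·(-3) + (-0.6667)·(-4) = 6.3333; e_2·c_3 = (-0.6899)·(-4) + (-0.0627)·(-3) + 0.7212·(-4) = 0.0627.
u_3 = c_3 − 6.3333·e_1 − 0.0627·e_2 = (0.2655, -0.8850, 0.1770).
‖u_3‖ = 0.9407, so e_3 = (0.2822, -0.9407, 0.1881).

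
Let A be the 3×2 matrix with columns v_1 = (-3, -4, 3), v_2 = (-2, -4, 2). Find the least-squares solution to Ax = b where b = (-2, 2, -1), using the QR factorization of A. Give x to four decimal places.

x = (1.5000, -2.0000)

q_1 = v_1/‖v_1‖ = (-3, -4, 3)/5.8310 = (-0.5145, -0.6860, 0.5145).
r_{12} = q_1·v_2 = 4.8020.
u_2 = v_2 − 4.8020·q_1 = (0.4706, -0.7059, -0.4706).
‖u_2‖ = 0.9701, so q_2 = (0.4851, -0.7276, -0.4851).
Qᵀb = (-0.8575, -1.9403).
Back-substitute: x_2 = -1.9403/0.9701 = -2.0000.
x_1 = (-0.8575 − 4.8020·(-2.0000))/5.8310 = 1.5000.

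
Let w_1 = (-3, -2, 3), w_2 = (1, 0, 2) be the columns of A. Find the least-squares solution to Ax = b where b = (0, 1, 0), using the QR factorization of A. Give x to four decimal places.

x = (-0.0990, 0.0594)

w_1 = (-3, -2, 3); ‖w_1‖ = 4.6904, so q_1 = (-0.6396, -0.4264, 0.6396).
q_1·w_2 = (-0.6396)·1 + (-0.4264)·0 + 0.6396·2 = 0.6396.
u_2 = w_2 − 0.6396·q_1 = (1.4091, 0.2727, 1.5909).
‖u_2‖ = 2.1426, so q_2 = (0.6576, 0.1273, 0.7425).
Qᵀb = (-0.4264, 0.1273).
Back-substitute: x_2 = 0.1273/2.1426 = 0.0594.
x_1 = (-0.4264 − 0.6396·0.0594)/4.6904 = -0.0990.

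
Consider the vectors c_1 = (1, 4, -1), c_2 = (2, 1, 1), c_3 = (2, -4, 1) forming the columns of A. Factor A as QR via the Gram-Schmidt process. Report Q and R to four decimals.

Q = [[0.2357, 0.8020, 0.5488], [0.9428, -0.0517, -0.3293], [-0.2357, 0.5950, -0.7683]], R = [[4.2426, 1.1785, -3.5355], [0.0000, 2.1473, 2.4061], [0.0000, 0.0000, 1.6465]]

c_1 = (1, 4, -1); ‖c_1‖ = 4.2426, so e_1 = (0.2357, 0.9428, -0.2357).
e_1·c_2 = 0.2357·2 + 0.9428·1 + (-0.2357)·1 = 1.1785.
u_2 = c_2 − 1.1785·e_1 = (1.7222, -0.1111, 1.2778).
‖u_2‖ = 2.1473, so e_2 = (0.8020, -0.0517, 0.5950).
e_1·c_3 = 0.2357·2 + 0.9428·(-4) + (-0.2357)·1 = -3.5355; e_2·c_3 = 0.8020·2 + (-0.0517)·(-4) + 0.5950·1 = 2.4061.
u_3 = c_3 + 3.5355·e_1 − 2.4061·e_2 = (0.9036, -0.5422, -1.2651).
‖u_3‖ = 1.6465, so e_3 = (0.5488, -0.3293, -0.7683).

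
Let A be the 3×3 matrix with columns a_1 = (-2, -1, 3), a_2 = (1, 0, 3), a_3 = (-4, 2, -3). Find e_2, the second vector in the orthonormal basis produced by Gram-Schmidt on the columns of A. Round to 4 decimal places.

a_1 = (-2, -1, 3); ‖a_1‖ = 3.7417, so e_1 = (-0.5345, -0.2673, 0.8018).
e_1·a_2 = (-0.5345)·1 + (-0.2673)·0 + 0.8018·3 = 1.8708.
u_2 = a_2 − 1.8708·e_1 = (2.0000, 0.5000, 1.5000).
‖u_2‖ = 2.5495, so e_2 = (0.7845, 0.1961, 0.5883).

e_2 = (0.7845, 0.1961, 0.5883)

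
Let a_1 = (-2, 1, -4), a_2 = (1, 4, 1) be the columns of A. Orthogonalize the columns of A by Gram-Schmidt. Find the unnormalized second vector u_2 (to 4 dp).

a_1 = (-2, 1, -4); ‖a_1‖ = 4.5826, so q_1 = (-0.4364, 0.2182, -0.8729).
q_1·a_2 = (-0.4364)·1 + 0.2182·4 + (-0.8729)·1 = -0.4364.
u_2 = a_2 + 0.4364·q_1 = (0.8095, 4.0952, 0.6190).

u_2 = (0.8095, 4.0952, 0.6190)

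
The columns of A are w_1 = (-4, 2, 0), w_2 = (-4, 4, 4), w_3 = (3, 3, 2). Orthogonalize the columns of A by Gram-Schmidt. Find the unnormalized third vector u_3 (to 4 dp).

w_1 = (-4, 2, 0); ‖w_1‖ = 4.4721, so q_1 = (-0.8944, 0.4472, 0.0000).
q_1·w_2 = (-0.8944)·(-4) + 0.4472·4 + 0.0000·4 = 5.3666.
u_2 = w_2 − 5.3666·q_1 = (0.8000, 1.6000, 4.0000).
‖u_2‖ = 4.3818, so q_2 = (0.1826, 0.3651, 0.9129).
q_1·w_3 = (-0.8944)·3 + 0.4472·3 + 0.0000·2 = -1.3416; q_2·w_3 = 0.1826·3 + 0.3651·3 + 0.9129·2 = 3.4689.
u_3 = w_3 + 1.3416·q_1 − 3.4689·q_2 = (1.1667, 2.3333, -1.1667).

u_3 = (1.1667, 2.3333, -1.1667)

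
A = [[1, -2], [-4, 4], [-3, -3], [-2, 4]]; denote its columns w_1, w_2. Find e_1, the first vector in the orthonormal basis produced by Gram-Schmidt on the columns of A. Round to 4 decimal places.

w_1 = (1, -4, -3, -2); ‖w_1‖ = 5.4772, so e_1 = (0.1826, -0.7303, -0.5477, -0.3651).

e_1 = (0.1826, -0.7303, -0.5477, -0.3651)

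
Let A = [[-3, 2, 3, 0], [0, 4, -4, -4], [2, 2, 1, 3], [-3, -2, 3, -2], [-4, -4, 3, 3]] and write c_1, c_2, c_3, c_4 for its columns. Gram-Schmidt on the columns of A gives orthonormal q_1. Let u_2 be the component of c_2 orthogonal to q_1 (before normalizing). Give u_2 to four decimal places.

u_2 = (3.5789, 4.0000, 0.9474, -0.4211, -1.8947)

c_1 = (-3, 0, 2, -3, -4); ‖c_1‖ = 6.1644, so q_1 = (-0.4867, 0.0000, 0.3244, -0.4867, -0.6489).
q_1·c_2 = (-0.4867)·2 + 0.0000·4 + 0.3244·2 + (-0.4867)·(-2) + (-0.6489)·(-4) = 3.2444.
u_2 = c_2 − 3.2444·q_1 = (3.5789, 4.0000, 0.9474, -0.4211, -1.8947).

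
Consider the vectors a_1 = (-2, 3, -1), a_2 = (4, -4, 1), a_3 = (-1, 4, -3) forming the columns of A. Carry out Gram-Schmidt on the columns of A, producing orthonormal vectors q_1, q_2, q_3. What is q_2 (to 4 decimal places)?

a_1 = (-2, 3, -1); ‖a_1‖ = 3.7417, so q_1 = (-0.5345, 0.8018, -0.2673).
q_1·a_2 = (-0.5345)·4 + 0.8018·(-4) + (-0.2673)·1 = -5.6125.
u_2 = a_2 + 5.6125·q_1 = (1.0000, 0.5000, -0.5000).
‖u_2‖ = 1.2247, so q_2 = (0.8165, 0.4082, -0.4082).

q_2 = (0.8165, 0.4082, -0.4082)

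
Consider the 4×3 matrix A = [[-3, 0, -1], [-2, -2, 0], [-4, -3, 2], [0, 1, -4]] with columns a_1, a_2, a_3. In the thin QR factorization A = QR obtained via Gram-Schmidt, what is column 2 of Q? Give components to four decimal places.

e_2 = (0.7278, -0.3942, -0.3487, 0.4397)

e_1 = a_1/‖a_1‖ = (-3, -2, -4, 0)/5.3852 = (-0.5571, -0.3714, -0.7428, 0.0000).
r_{12} = e_1·a_2 = 2.9711.
u_2 = a_2 − 2.9711·e_1 = (1.6552, -0.8966, -0.7931, 1.0000).
‖u_2‖ = 2.2743, so e_2 = (0.7278, -0.3942, -0.3487, 0.4397).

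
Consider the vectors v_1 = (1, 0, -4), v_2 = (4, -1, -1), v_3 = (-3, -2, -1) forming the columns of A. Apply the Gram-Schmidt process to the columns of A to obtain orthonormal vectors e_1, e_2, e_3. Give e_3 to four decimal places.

v_1 = (1, 0, -4); ‖v_1‖ = 4.1231, so e_1 = (0.2425, 0.0000, -0.9701).
e_1·v_2 = 0.2425·4 + 0.0000·(-1) + (-0.9701)·(-1) = 1.9403.
u_2 = v_2 − 1.9403·e_1 = (3.5294, -1.0000, 0.8824).
‖u_2‖ = 3.7730, so e_2 = (0.9354, -0.2650, 0.2339).
e_1·v_3 = 0.2425·(-3) + 0.0000·(-2) + (-0.9701)·(-1) = 0.2425; e_2·v_3 = 0.9354·(-3) + (-0.2650)·(-2) + 0.2339·(-1) = -2.5101.
u_3 = v_3 − 0.2425·e_1 + 2.5101·e_2 = (-0.7107, -2.6653, -0.1777).
‖u_3‖ = 2.7641, so e_3 = (-0.2571, -0.9642, -0.0643).

e_3 = (-0.2571, -0.9642, -0.0643)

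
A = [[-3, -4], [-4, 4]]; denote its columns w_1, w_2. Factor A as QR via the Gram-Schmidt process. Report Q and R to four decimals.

Q = [[-0.6000, -0.8000], [-0.8000, 0.6000]], R = [[5.0000, -0.8000], [0.0000, 5.6000]]

w_1 = (-3, -4); ‖w_1‖ = 5.0000, so q_1 = (-0.6000, -0.8000).
q_1·w_2 = (-0.6000)·(-4) + (-0.8000)·4 = -0.8000.
u_2 = w_2 + 0.8000·q_1 = (-4.4800, 3.3600).
‖u_2‖ = 5.6000, so q_2 = (-0.8000, 0.6000).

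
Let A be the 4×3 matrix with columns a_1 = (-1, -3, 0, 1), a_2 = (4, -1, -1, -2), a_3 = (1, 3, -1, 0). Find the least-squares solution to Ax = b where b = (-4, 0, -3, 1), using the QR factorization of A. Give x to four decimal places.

x = (1.7790, -0.5877, 1.6333)

a_1 = (-1, -3, 0, 1); ‖a_1‖ = 3.3166, so q_1 = (-0.3015, -0.9045, 0.0000, 0.3015).
q_1·a_2 = (-0.3015)·4 + (-0.9045)·(-1) + 0.0000·(-1) + 0.3015·(-2) = -0.9045.
u_2 = a_2 + 0.9045·q_1 = (3.7273, -1.8182, -1.0000, -1.7273).
‖u_2‖ = 4.6024, so q_2 = (0.8099, -0.3951, -0.2173, -0.3753).
q_1·a_3 = (-0.3015)·1 + (-0.9045)·3 + 0.0000·(-1) + 0.3015·0 = -3.0151; q_2·a_3 = 0.8099·1 + (-0.3951)·3 + (-0.2173)·(-1) + (-0.3753)·0 = -0.1580.
u_3 = a_3 + 3.0151·q_1 + 0.1580·q_2 = (0.2189, 0.2103, -1.0343, 0.8498).
‖u_3‖ = 1.3726, so q_3 = (0.1595, 0.1532, -0.7535, 0.6191).
Qᵀb = (1.5076, -2.9629, 2.2419).
Back-substitute: x_3 = 2.2419/1.3726 = 1.6333.
x_2 = (-2.9629 + 0.1580·1.6333)/4.6024 = -0.5877.
x_1 = (1.5076 + 0.9045·(-0.5877) + 3.0151·1.6333)/3.3166 = 1.7790.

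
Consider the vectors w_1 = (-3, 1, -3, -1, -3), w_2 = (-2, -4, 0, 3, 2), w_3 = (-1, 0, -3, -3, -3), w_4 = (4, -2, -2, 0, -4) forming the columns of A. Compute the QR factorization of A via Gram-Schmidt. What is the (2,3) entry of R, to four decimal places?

r_{23} = -1.2880

q_1 = w_1/‖w_1‖ = (-3, 1, -3, -1, -3)/5.3852 = (-0.5571, 0.1857, -0.5571, -0.1857, -0.5571).
r_{12} = q_1·w_2 = -1.2999.
u_2 = w_2 + 1.2999·q_1 = (-2.7241, -3.7586, -0.7241, 2.7586, 1.2759).
‖u_2‖ = 5.5956, so q_2 = (-0.4868, -0.6717, -0.1294, 0.4930, 0.2280).
r_{23} = q_2·w_3 = -1.2880.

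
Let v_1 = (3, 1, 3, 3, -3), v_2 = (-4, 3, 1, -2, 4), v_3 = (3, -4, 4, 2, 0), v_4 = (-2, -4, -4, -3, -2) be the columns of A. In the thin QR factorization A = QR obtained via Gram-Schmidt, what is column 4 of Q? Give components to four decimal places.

v_1 = (3, 1, 3, 3, -3); ‖v_1‖ = 6.0828, so q_1 = (0.4932, 0.1644, 0.4932, 0.4932, -0.4932).
q_1·v_2 = 0.4932·(-4) + 0.1644·3 + 0.4932·1 + 0.4932·(-2) + (-0.4932)·4 = -3.9456.
u_2 = v_2 + 3.9456·q_1 = (-2.0541, 3.6486, 2.9459, -0.0541, 2.0541).
‖u_2‖ = 5.5166, so q_2 = (-0.3723, 0.6614, 0.5340, -0.0098, 0.3723).
q_1·v_3 = 0.4932·3 + 0.1644·(-4) + 0.4932·4 + 0.4932·2 + (-0.4932)·0 = 3.7812; q_2·v_3 = (-0.3723)·3 + 0.6614·(-4) + 0.5340·4 + (-0.0098)·2 + 0.3723·0 = -1.6461.
u_3 = v_3 − 3.7812·q_1 + 1.6461·q_2 = (0.5222, -3.5329, 3.0142, 0.1190, 2.4778).
‖u_3‖ = 5.2908, so q_3 = (0.0987, -0.6677, 0.5697, 0.0225, 0.4683).
q_1·v_4 = 0.4932·(-2) + 0.1644·(-4) + 0.4932·(-4) + 0.4932·(-3) + (-0.4932)·(-2) = -4.1100; q_2·v_4 = (-0.3723)·(-2) + 0.6614·(-4) + 0.5340·(-4) + (-0.0098)·(-3) + 0.3723·(-2) = -4.7523; q_3·v_4 = 0.0987·(-2) + (-0.6677)·(-4) + 0.5697·(-4) + 0.0225·(-3) + 0.4683·(-2) = -0.8094.
u_4 = v_4 + 4.1100·q_1 + 4.7523·q_2 + 0.8094·q_3 = (-1.6626, -0.7216, 1.0260, -1.0013, -1.8785).
‖u_4‖ = 2.9781, so q_4 = (-0.5583, -0.2423, 0.3445, -0.3362, -0.6308).

q_4 = (-0.5583, -0.2423, 0.3445, -0.3362, -0.6308)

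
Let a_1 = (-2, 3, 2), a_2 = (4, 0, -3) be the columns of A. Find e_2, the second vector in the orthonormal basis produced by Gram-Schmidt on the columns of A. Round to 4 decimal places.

e_2 = (0.6411, 0.6731, -0.3686)

a_1 = (-2, 3, 2); ‖a_1‖ = 4.1231, so e_1 = (-0.4851, 0.7276, 0.4851).
e_1·a_2 = (-0.4851)·4 + 0.7276·0 + 0.4851·(-3) = -3.3955.
u_2 = a_2 + 3.3955·e_1 = (2.3529, 2.4706, -1.3529).
‖u_2‖ = 3.6702, so e_2 = (0.6411, 0.6731, -0.3686).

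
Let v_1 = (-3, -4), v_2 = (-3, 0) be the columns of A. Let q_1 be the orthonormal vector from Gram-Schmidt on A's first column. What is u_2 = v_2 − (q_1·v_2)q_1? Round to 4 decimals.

q_1 = v_1/‖v_1‖ = (-3, -4)/5.0000 = (-0.6000, -0.8000).
r_{12} = q_1·v_2 = 1.8000.
u_2 = v_2 − 1.8000·q_1 = (-1.9200, 1.4400).

u_2 = (-1.9200, 1.4400)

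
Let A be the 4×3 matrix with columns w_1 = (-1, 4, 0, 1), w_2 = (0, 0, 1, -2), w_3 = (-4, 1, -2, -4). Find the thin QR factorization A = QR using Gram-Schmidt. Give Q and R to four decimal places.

w_1 = (-1, 4, 0, 1); ‖w_1‖ = 4.2426, so e_1 = (-0.2357, 0.9428, 0.0000, 0.2357).
e_1·w_2 = (-0.2357)·0 + 0.9428·0 + 0.0000·1 + 0.2357·(-2) = -0.4714.
u_2 = w_2 + 0.4714·e_1 = (-0.1111, 0.4444, 1.0000, -1.8889).
‖u_2‖ = 2.1858, so e_2 = (-0.0508, 0.2033, 0.4575, -0.8642).
e_1·w_3 = (-0.2357)·(-4) + 0.9428·1 + 0.0000·(-2) + 0.2357·(-4) = 0.9428; e_2·w_3 = (-0.0508)·(-4) + 0.2033·1 + 0.4575·(-2) + (-0.8642)·(-4) = 2.9483.
u_3 = w_3 − 0.9428·e_1 − 2.9483·e_2 = (-3.6279, -0.4884, -3.3488, -1.6744).
‖u_3‖ = 5.2363, so e_3 = (-0.6928, -0.0933, -0.6395, -0.3198).

Q = [[-0.2357, -0.0508, -0.6928], [0.9428, 0.2033, -0.0933], [0.0000, 0.4575, -0.6395], [0.2357, -0.8642, -0.3198]], R = [[4.2426, -0.4714, 0.9428], [0.0000, 2.1858, 2.9483], [0.0000, 0.0000, 5.2363]]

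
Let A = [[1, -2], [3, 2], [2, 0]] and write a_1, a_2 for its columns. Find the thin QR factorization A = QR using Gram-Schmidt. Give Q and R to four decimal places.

Q = [[0.2673, -0.8729], [0.8018, 0.4364], [0.5345, -0.2182]], R = [[3.7417, 1.0690], [0.0000, 2.6186]]

a_1 = (1, 3, 2); ‖a_1‖ = 3.7417, so q_1 = (0.2673, 0.8018, 0.5345).
q_1·a_2 = 0.2673·(-2) + 0.8018·2 + 0.5345·0 = 1.0690.
u_2 = a_2 − 1.0690·q_1 = (-2.2857, 1.1429, -0.5714).
‖u_2‖ = 2.6186, so q_2 = (-0.8729, 0.4364, -0.2182).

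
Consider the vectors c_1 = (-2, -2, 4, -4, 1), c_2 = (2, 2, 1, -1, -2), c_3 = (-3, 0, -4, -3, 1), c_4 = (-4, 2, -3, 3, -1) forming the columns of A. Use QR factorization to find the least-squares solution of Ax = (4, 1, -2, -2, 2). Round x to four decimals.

x = (-0.7481, 0.1443, 0.6176, -1.0052)

c_1 = (-2, -2, 4, -4, 1); ‖c_1‖ = 6.4031, so q_1 = (-0.3123, -0.3123, 0.6247, -0.6247, 0.1562).
q_1·c_2 = (-0.3123)·2 + (-0.3123)·2 + 0.6247·1 + (-0.6247)·(-1) + 0.1562·(-2) = -0.3123.
u_2 = c_2 + 0.3123·q_1 = (1.9024, 1.9024, 1.1951, -1.1951, -1.9512).
‖u_2‖ = 3.7286, so q_2 = (0.5102, 0.5102, 0.3205, -0.3205, -0.5233).
q_1·c_3 = (-0.3123)·(-3) + (-0.3123)·0 + 0.6247·(-4) + (-0.6247)·(-3) + 0.1562·1 = 0.4685; q_2·c_3 = 0.5102·(-3) + 0.5102·0 + 0.3205·(-4) + (-0.3205)·(-3) + (-0.5233)·1 = -2.3745.
u_3 = c_3 − 0.4685·q_1 + 2.3745·q_2 = (-1.6421, 1.3579, -3.5316, -3.4684, -0.3158).
‖u_3‖ = 5.3983, so q_3 = (-0.3042, 0.2515, -0.6542, -0.6425, -0.0585).
q_1·c_4 = (-0.3123)·(-4) + (-0.3123)·2 + 0.6247·(-3) + (-0.6247)·3 + 0.1562·(-1) = -3.2796; q_2·c_4 = 0.5102·(-4) + 0.5102·2 + 0.3205·(-3) + (-0.3205)·3 + (-0.5233)·(-1) = -2.4203; q_3·c_4 = (-0.3042)·(-4) + 0.2515·2 + (-0.6542)·(-3) + (-0.6425)·3 + (-0.0585)·(-1) = 1.8134.
u_4 = c_4 + 3.2796·q_1 + 2.4203·q_2 − 1.8134·q_3 = (-3.2379, 1.7544, 1.0109, 1.3406, -1.6483).
‖u_4‖ = 4.3701, so q_4 = (-0.7409, 0.4015, 0.2313, 0.3068, -0.3772).
Qᵀb = (-1.2494, 1.5045, 1.5112, -4.3927).
Back-substitute: x_4 = -4.3927/4.3701 = -1.0052.
x_3 = (1.5112 − 1.8134·(-1.0052))/5.3983 = 0.6176.
x_2 = (1.5045 + 2.3745·0.6176 + 2.4203·(-1.0052))/3.7286 = 0.1443.
x_1 = (-1.2494 + 0.3123·0.1443 − 0.4685·0.6176 + 3.2796·(-1.0052))/6.4031 = -0.7481.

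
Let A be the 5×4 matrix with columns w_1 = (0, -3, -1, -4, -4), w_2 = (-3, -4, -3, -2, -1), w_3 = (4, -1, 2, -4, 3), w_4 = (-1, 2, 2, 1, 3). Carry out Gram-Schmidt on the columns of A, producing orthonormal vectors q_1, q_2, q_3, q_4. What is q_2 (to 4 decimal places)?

q_2 = (-0.6449, -0.4453, -0.5067, 0.1228, 0.3378)

w_1 = (0, -3, -1, -4, -4); ‖w_1‖ = 6.4807, so q_1 = (0.0000, -0.4629, -0.1543, -0.6172, -0.6172).
q_1·w_2 = 0.0000·(-3) + (-0.4629)·(-4) + (-0.1543)·(-3) + (-0.6172)·(-2) + (-0.6172)·(-1) = 4.1662.
u_2 = w_2 − 4.1662·q_1 = (-3.0000, -2.0714, -2.3571, 0.5714, 1.5714).
‖u_2‖ = 4.6522, so q_2 = (-0.6449, -0.4453, -0.5067, 0.1228, 0.3378).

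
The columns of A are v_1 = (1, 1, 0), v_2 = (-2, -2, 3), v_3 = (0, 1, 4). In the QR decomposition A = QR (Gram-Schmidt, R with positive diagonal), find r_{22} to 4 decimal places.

r_{22} = 3.0000

v_1 = (1, 1, 0); ‖v_1‖ = 1.4142, so q_1 = (0.7071, 0.7071, 0.0000).
q_1·v_2 = 0.7071·(-2) + 0.7071·(-2) + 0.0000·3 = -2.8284.
u_2 = v_2 + 2.8284·q_1 = (0.0000, 0.0000, 3.0000).
r_{22} = ‖u_2‖ = 3.0000.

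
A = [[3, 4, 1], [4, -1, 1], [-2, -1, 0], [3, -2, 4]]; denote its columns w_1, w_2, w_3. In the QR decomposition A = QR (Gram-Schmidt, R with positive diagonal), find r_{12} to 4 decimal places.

w_1 = (3, 4, -2, 3); ‖w_1‖ = 6.1644, so q_1 = (0.4867, 0.6489, -0.3244, 0.4867).
r_{12} = q_1·w_2 = 0.6489.

r_{12} = 0.6489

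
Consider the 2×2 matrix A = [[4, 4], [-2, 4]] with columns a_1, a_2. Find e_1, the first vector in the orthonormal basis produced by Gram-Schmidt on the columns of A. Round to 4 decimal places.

e_1 = (0.8944, -0.4472)

e_1 = a_1/‖a_1‖ = (4, -2)/4.4721 = (0.8944, -0.4472).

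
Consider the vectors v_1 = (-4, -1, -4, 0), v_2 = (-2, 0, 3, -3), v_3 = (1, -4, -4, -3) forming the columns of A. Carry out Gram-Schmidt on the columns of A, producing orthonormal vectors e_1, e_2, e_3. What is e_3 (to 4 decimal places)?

v_1 = (-4, -1, -4, 0); ‖v_1‖ = 5.7446, so e_1 = (-0.6963, -0.1741, -0.6963, 0.0000).
e_1·v_2 = (-0.6963)·(-2) + (-0.1741)·0 + (-0.6963)·3 + 0.0000·(-3) = -0.6963.
u_2 = v_2 + 0.6963·e_1 = (-2.4848, -0.1212, 2.5152, -3.0000).
‖u_2‖ = 4.6384, so e_2 = (-0.5357, -0.0261, 0.5422, -0.6468).
e_1·v_3 = (-0.6963)·1 + (-0.1741)·(-4) + (-0.6963)·(-4) + 0.0000·(-3) = 2.7852; e_2·v_3 = (-0.5357)·1 + (-0.0261)·(-4) + 0.5422·(-4) + (-0.6468)·(-3) = -0.6598.
u_3 = v_3 − 2.7852·e_1 + 0.6598·e_2 = (2.5859, -3.5324, -1.7028, -3.4268).
‖u_3‖ = 5.8144, so e_3 = (0.4447, -0.6075, -0.2929, -0.5894).

e_3 = (0.4447, -0.6075, -0.2929, -0.5894)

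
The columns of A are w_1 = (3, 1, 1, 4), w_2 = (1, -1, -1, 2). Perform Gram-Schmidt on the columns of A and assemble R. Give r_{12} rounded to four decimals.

q_1 = w_1/‖w_1‖ = (3, 1, 1, 4)/5.1962 = (0.5774, 0.1925, 0.1925, 0.7698).
r_{12} = q_1·w_2 = 1.7321.

r_{12} = 1.7321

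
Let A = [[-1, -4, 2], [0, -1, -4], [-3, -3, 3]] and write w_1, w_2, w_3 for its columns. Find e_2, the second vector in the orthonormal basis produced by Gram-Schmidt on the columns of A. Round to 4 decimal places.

w_1 = (-1, 0, -3); ‖w_1‖ = 3.1623, so e_1 = (-0.3162, 0.0000, -0.9487).
e_1·w_2 = (-0.3162)·(-4) + 0.0000·(-1) + (-0.9487)·(-3) = 4.1110.
u_2 = w_2 − 4.1110·e_1 = (-2.7000, -1.0000, 0.9000).
‖u_2‖ = 3.0166, so e_2 = (-0.8950, -0.3315, 0.2983).

e_2 = (-0.8950, -0.3315, 0.2983)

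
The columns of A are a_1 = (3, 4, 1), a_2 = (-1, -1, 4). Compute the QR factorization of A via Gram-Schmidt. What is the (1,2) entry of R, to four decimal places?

r_{12} = -0.5883

a_1 = (3, 4, 1); ‖a_1‖ = 5.0990, so e_1 = (0.5883, 0.7845, 0.1961).
r_{12} = e_1·a_2 = -0.5883.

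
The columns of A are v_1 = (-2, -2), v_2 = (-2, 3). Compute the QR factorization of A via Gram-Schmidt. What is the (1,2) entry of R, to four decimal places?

v_1 = (-2, -2); ‖v_1‖ = 2.8284, so e_1 = (-0.7071, -0.7071).
r_{12} = e_1·v_2 = -0.7071.

r_{12} = -0.7071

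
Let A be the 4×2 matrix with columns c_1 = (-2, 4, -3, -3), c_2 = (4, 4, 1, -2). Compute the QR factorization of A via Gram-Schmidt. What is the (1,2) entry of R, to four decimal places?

r_{12} = 1.7844

c_1 = (-2, 4, -3, -3); ‖c_1‖ = 6.1644, so q_1 = (-0.3244, 0.6489, -0.4867, -0.4867).
r_{12} = q_1·c_2 = 1.7844.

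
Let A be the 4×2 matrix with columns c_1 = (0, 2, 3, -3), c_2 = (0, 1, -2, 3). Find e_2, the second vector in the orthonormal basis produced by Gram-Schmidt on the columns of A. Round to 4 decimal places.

c_1 = (0, 2, 3, -3); ‖c_1‖ = 4.6904, so e_1 = (0.0000, 0.4264, 0.6396, -0.6396).
e_1·c_2 = 0.0000·0 + 0.4264·1 + 0.6396·(-2) + (-0.6396)·3 = -2.7716.
u_2 = c_2 + 2.7716·e_1 = (0.0000, 2.1818, -0.2273, 1.2273).
‖u_2‖ = 2.5136, so e_2 = (0.0000, 0.8680, -0.0904, 0.4883).

e_2 = (0.0000, 0.8680, -0.0904, 0.4883)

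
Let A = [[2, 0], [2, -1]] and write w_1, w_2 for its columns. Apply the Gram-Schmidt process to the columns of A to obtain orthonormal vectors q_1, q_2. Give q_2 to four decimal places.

w_1 = (2, 2); ‖w_1‖ = 2.8284, so q_1 = (0.7071, 0.7071).
q_1·w_2 = 0.7071·0 + 0.7071·(-1) = -0.7071.
u_2 = w_2 + 0.7071·q_1 = (0.5000, -0.5000).
‖u_2‖ = 0.7071, so q_2 = (0.7071, -0.7071).

q_2 = (0.7071, -0.7071)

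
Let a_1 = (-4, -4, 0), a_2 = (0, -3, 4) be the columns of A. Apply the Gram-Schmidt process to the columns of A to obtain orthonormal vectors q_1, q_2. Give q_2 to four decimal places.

a_1 = (-4, -4, 0); ‖a_1‖ = 5.6569, so q_1 = (-0.7071, -0.7071, 0.0000).
q_1·a_2 = (-0.7071)·0 + (-0.7071)·(-3) + 0.0000·4 = 2.1213.
u_2 = a_2 − 2.1213·q_1 = (1.5000, -1.5000, 4.0000).
‖u_2‖ = 4.5277, so q_2 = (0.3313, -0.3313, 0.8835).

q_2 = (0.3313, -0.3313, 0.8835)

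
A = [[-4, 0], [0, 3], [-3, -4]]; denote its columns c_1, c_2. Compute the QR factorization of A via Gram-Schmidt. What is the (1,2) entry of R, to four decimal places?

c_1 = (-4, 0, -3); ‖c_1‖ = 5.0000, so e_1 = (-0.8000, 0.0000, -0.6000).
r_{12} = e_1·c_2 = 2.4000.

r_{12} = 2.4000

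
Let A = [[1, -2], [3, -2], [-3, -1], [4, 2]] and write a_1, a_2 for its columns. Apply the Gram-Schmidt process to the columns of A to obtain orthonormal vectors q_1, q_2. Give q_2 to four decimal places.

a_1 = (1, 3, -3, 4); ‖a_1‖ = 5.9161, so q_1 = (0.1690, 0.5071, -0.5071, 0.6761).
q_1·a_2 = 0.1690·(-2) + 0.5071·(-2) + (-0.5071)·(-1) + 0.6761·2 = 0.5071.
u_2 = a_2 − 0.5071·q_1 = (-2.0857, -2.2571, -0.7429, 1.6571).
‖u_2‖ = 3.5697, so q_2 = (-0.5843, -0.6323, -0.2081, 0.4642).

q_2 = (-0.5843, -0.6323, -0.2081, 0.4642)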